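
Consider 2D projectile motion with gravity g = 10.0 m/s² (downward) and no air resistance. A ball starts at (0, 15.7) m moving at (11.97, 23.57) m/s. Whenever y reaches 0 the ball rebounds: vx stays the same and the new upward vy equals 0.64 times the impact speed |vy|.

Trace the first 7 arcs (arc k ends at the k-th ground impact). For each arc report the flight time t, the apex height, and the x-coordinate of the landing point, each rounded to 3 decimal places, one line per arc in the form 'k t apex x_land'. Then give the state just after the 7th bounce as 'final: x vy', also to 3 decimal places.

1 5.306 43.477 63.510
2 3.774 17.808 108.691
3 2.416 7.294 137.606
4 1.546 2.988 156.112
5 0.989 1.224 167.956
6 0.633 0.501 175.536
7 0.405 0.205 180.387
final: 180.387 1.297

Arc 1: start y=15.700, vy=23.570 → t=5.306, apex=43.477, x_land=63.510, impact vy=-29.488
  bounce: vy ← 0.64·29.488 = 18.872
Arc 2: start y=0.000, vy=18.872 → t=3.774, apex=17.808, x_land=108.691, impact vy=-18.872
  bounce: vy ← 0.64·18.872 = 12.078
Arc 3: start y=0.000, vy=12.078 → t=2.416, apex=7.294, x_land=137.606, impact vy=-12.078
  bounce: vy ← 0.64·12.078 = 7.730
Arc 4: start y=0.000, vy=7.730 → t=1.546, apex=2.988, x_land=156.112, impact vy=-7.730
  bounce: vy ← 0.64·7.730 = 4.947
Arc 5: start y=0.000, vy=4.947 → t=0.989, apex=1.224, x_land=167.956, impact vy=-4.947
  bounce: vy ← 0.64·4.947 = 3.166
Arc 6: start y=0.000, vy=3.166 → t=0.633, apex=0.501, x_land=175.536, impact vy=-3.166
  bounce: vy ← 0.64·3.166 = 2.026
Arc 7: start y=0.000, vy=2.026 → t=0.405, apex=0.205, x_land=180.387, impact vy=-2.026
  bounce: vy ← 0.64·2.026 = 1.297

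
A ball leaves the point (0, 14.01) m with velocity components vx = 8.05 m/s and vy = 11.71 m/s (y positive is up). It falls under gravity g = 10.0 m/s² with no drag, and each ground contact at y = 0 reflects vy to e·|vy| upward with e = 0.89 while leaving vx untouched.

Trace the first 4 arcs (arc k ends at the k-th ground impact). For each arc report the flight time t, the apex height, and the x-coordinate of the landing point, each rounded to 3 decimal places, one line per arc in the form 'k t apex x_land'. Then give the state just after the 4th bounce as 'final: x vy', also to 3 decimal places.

Arc 1: start y=14.010, vy=11.710 → t=3.214, apex=20.866, x_land=25.872, impact vy=-20.429
  bounce: vy ← 0.89·20.429 = 18.181
Arc 2: start y=0.000, vy=18.181 → t=3.636, apex=16.528, x_land=55.144, impact vy=-18.181
  bounce: vy ← 0.89·18.181 = 16.181
Arc 3: start y=0.000, vy=16.181 → t=3.236, apex=13.092, x_land=81.196, impact vy=-16.181
  bounce: vy ← 0.89·16.181 = 14.401
Arc 4: start y=0.000, vy=14.401 → t=2.880, apex=10.370, x_land=104.382, impact vy=-14.401
  bounce: vy ← 0.89·14.401 = 12.817

1 3.214 20.866 25.872
2 3.636 16.528 55.144
3 3.236 13.092 81.196
4 2.880 10.370 104.382
final: 104.382 12.817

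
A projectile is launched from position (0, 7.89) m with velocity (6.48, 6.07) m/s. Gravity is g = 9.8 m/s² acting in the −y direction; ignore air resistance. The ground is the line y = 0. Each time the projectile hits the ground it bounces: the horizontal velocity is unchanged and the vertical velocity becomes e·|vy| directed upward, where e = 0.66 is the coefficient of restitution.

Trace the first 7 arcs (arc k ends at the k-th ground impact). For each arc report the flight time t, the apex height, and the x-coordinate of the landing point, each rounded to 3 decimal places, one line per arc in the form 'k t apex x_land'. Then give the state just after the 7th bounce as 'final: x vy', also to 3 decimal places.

1 2.031 9.770 13.164
2 1.864 4.256 25.242
3 1.230 1.854 33.213
4 0.812 0.808 38.474
5 0.536 0.352 41.947
6 0.354 0.153 44.238
7 0.233 0.067 45.751
final: 45.751 0.755

Arc 1: start y=7.890, vy=6.070 → t=2.031, apex=9.770, x_land=13.164, impact vy=-13.838
  bounce: vy ← 0.66·13.838 = 9.133
Arc 2: start y=0.000, vy=9.133 → t=1.864, apex=4.256, x_land=25.242, impact vy=-9.133
  bounce: vy ← 0.66·9.133 = 6.028
Arc 3: start y=0.000, vy=6.028 → t=1.230, apex=1.854, x_land=33.213, impact vy=-6.028
  bounce: vy ← 0.66·6.028 = 3.978
Arc 4: start y=0.000, vy=3.978 → t=0.812, apex=0.808, x_land=38.474, impact vy=-3.978
  bounce: vy ← 0.66·3.978 = 2.626
Arc 5: start y=0.000, vy=2.626 → t=0.536, apex=0.352, x_land=41.947, impact vy=-2.626
  bounce: vy ← 0.66·2.626 = 1.733
Arc 6: start y=0.000, vy=1.733 → t=0.354, apex=0.153, x_land=44.238, impact vy=-1.733
  bounce: vy ← 0.66·1.733 = 1.144
Arc 7: start y=0.000, vy=1.144 → t=0.233, apex=0.067, x_land=45.751, impact vy=-1.144
  bounce: vy ← 0.66·1.144 = 0.755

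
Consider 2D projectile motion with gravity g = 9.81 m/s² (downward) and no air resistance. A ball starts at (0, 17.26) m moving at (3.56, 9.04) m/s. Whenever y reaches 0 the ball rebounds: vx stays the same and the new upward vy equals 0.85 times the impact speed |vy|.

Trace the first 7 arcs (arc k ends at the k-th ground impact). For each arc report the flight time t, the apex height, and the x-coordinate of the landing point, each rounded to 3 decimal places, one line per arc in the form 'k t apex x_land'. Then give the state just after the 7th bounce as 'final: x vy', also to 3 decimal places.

Arc 1: start y=17.260, vy=9.040 → t=3.011, apex=21.425, x_land=10.721, impact vy=-20.503
  bounce: vy ← 0.85·20.503 = 17.427
Arc 2: start y=0.000, vy=17.427 → t=3.553, apex=15.480, x_land=23.370, impact vy=-17.427
  bounce: vy ← 0.85·17.427 = 14.813
Arc 3: start y=0.000, vy=14.813 → t=3.020, apex=11.184, x_land=34.121, impact vy=-14.813
  bounce: vy ← 0.85·14.813 = 12.591
Arc 4: start y=0.000, vy=12.591 → t=2.567, apex=8.081, x_land=43.259, impact vy=-12.591
  bounce: vy ← 0.85·12.591 = 10.703
Arc 5: start y=0.000, vy=10.703 → t=2.182, apex=5.838, x_land=51.027, impact vy=-10.703
  bounce: vy ← 0.85·10.703 = 9.097
Arc 6: start y=0.000, vy=9.097 → t=1.855, apex=4.218, x_land=57.630, impact vy=-9.097
  bounce: vy ← 0.85·9.097 = 7.733
Arc 7: start y=0.000, vy=7.733 → t=1.576, apex=3.048, x_land=63.242, impact vy=-7.733
  bounce: vy ← 0.85·7.733 = 6.573

1 3.011 21.425 10.721
2 3.553 15.480 23.370
3 3.020 11.184 34.121
4 2.567 8.081 43.259
5 2.182 5.838 51.027
6 1.855 4.218 57.630
7 1.576 3.048 63.242
final: 63.242 6.573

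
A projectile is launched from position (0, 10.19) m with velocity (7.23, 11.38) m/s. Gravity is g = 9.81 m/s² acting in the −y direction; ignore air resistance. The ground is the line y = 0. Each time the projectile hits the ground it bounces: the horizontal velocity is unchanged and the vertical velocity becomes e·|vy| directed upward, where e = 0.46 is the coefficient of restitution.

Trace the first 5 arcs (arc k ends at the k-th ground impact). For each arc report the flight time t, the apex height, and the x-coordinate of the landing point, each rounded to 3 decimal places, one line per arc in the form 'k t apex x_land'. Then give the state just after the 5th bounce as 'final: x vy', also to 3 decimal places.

Arc 1: start y=10.190, vy=11.380 → t=3.010, apex=16.791, x_land=21.764, impact vy=-18.150
  bounce: vy ← 0.46·18.150 = 8.349
Arc 2: start y=0.000, vy=8.349 → t=1.702, apex=3.553, x_land=34.071, impact vy=-8.349
  bounce: vy ← 0.46·8.349 = 3.841
Arc 3: start y=0.000, vy=3.841 → t=0.783, apex=0.752, x_land=39.732, impact vy=-3.841
  bounce: vy ← 0.46·3.841 = 1.767
Arc 4: start y=0.000, vy=1.767 → t=0.360, apex=0.159, x_land=42.336, impact vy=-1.767
  bounce: vy ← 0.46·1.767 = 0.813
Arc 5: start y=0.000, vy=0.813 → t=0.166, apex=0.034, x_land=43.534, impact vy=-0.813
  bounce: vy ← 0.46·0.813 = 0.374

1 3.010 16.791 21.764
2 1.702 3.553 34.071
3 0.783 0.752 39.732
4 0.360 0.159 42.336
5 0.166 0.034 43.534
final: 43.534 0.374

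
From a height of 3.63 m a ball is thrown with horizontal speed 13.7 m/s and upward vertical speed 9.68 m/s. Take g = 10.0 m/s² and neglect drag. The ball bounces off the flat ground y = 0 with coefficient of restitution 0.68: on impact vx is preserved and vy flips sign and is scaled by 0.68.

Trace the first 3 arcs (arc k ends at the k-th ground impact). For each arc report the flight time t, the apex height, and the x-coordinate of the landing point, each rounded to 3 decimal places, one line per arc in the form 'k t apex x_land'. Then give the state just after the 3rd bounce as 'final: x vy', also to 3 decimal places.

1 2.258 8.315 30.929
2 1.754 3.845 54.956
3 1.193 1.778 71.295
final: 71.295 4.055

Arc 1: start y=3.630, vy=9.680 → t=2.258, apex=8.315, x_land=30.929, impact vy=-12.896
  bounce: vy ← 0.68·12.896 = 8.769
Arc 2: start y=0.000, vy=8.769 → t=1.754, apex=3.845, x_land=54.956, impact vy=-8.769
  bounce: vy ← 0.68·8.769 = 5.963
Arc 3: start y=0.000, vy=5.963 → t=1.193, apex=1.778, x_land=71.295, impact vy=-5.963
  bounce: vy ← 0.68·5.963 = 4.055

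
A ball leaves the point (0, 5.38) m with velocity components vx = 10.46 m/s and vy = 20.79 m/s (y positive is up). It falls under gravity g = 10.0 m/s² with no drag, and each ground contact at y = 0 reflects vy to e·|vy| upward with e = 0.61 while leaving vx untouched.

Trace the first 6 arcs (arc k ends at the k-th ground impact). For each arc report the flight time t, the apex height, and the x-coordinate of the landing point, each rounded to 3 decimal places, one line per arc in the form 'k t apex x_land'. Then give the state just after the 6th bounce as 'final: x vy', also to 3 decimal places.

1 4.402 26.991 46.049
2 2.835 10.043 75.699
3 1.729 3.737 93.785
4 1.055 1.391 104.818
5 0.643 0.517 111.547
6 0.392 0.193 115.653
final: 115.653 1.197

Arc 1: start y=5.380, vy=20.790 → t=4.402, apex=26.991, x_land=46.049, impact vy=-23.234
  bounce: vy ← 0.61·23.234 = 14.173
Arc 2: start y=0.000, vy=14.173 → t=2.835, apex=10.043, x_land=75.699, impact vy=-14.173
  bounce: vy ← 0.61·14.173 = 8.645
Arc 3: start y=0.000, vy=8.645 → t=1.729, apex=3.737, x_land=93.785, impact vy=-8.645
  bounce: vy ← 0.61·8.645 = 5.274
Arc 4: start y=0.000, vy=5.274 → t=1.055, apex=1.391, x_land=104.818, impact vy=-5.274
  bounce: vy ← 0.61·5.274 = 3.217
Arc 5: start y=0.000, vy=3.217 → t=0.643, apex=0.517, x_land=111.547, impact vy=-3.217
  bounce: vy ← 0.61·3.217 = 1.962
Arc 6: start y=0.000, vy=1.962 → t=0.392, apex=0.193, x_land=115.653, impact vy=-1.962
  bounce: vy ← 0.61·1.962 = 1.197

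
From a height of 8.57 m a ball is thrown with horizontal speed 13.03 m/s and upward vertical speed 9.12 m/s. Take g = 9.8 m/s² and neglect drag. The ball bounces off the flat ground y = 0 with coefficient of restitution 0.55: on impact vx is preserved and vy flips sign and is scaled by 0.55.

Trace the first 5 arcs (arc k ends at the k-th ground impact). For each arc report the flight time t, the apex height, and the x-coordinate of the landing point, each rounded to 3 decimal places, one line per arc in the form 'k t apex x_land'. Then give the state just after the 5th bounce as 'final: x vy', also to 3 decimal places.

1 2.548 12.814 33.197
2 1.779 3.876 56.375
3 0.978 1.173 69.122
4 0.538 0.355 76.134
5 0.296 0.107 79.990
final: 79.990 0.798

Arc 1: start y=8.570, vy=9.120 → t=2.548, apex=12.814, x_land=33.197, impact vy=-15.848
  bounce: vy ← 0.55·15.848 = 8.716
Arc 2: start y=0.000, vy=8.716 → t=1.779, apex=3.876, x_land=56.375, impact vy=-8.716
  bounce: vy ← 0.55·8.716 = 4.794
Arc 3: start y=0.000, vy=4.794 → t=0.978, apex=1.173, x_land=69.122, impact vy=-4.794
  bounce: vy ← 0.55·4.794 = 2.637
Arc 4: start y=0.000, vy=2.637 → t=0.538, apex=0.355, x_land=76.134, impact vy=-2.637
  bounce: vy ← 0.55·2.637 = 1.450
Arc 5: start y=0.000, vy=1.450 → t=0.296, apex=0.107, x_land=79.990, impact vy=-1.450
  bounce: vy ← 0.55·1.450 = 0.798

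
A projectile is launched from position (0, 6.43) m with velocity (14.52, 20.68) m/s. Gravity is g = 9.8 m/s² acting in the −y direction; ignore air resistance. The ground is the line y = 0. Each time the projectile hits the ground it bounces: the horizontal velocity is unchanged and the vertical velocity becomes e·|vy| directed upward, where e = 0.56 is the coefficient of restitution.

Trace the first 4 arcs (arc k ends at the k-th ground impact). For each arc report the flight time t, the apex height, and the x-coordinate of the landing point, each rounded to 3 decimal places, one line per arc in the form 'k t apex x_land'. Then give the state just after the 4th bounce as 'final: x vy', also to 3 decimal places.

1 4.511 28.250 65.504
2 2.689 8.859 104.551
3 1.506 2.778 126.418
4 0.843 0.871 138.663
final: 138.663 2.314

Arc 1: start y=6.430, vy=20.680 → t=4.511, apex=28.250, x_land=65.504, impact vy=-23.531
  bounce: vy ← 0.56·23.531 = 13.177
Arc 2: start y=0.000, vy=13.177 → t=2.689, apex=8.859, x_land=104.551, impact vy=-13.177
  bounce: vy ← 0.56·13.177 = 7.379
Arc 3: start y=0.000, vy=7.379 → t=1.506, apex=2.778, x_land=126.418, impact vy=-7.379
  bounce: vy ← 0.56·7.379 = 4.132
Arc 4: start y=0.000, vy=4.132 → t=0.843, apex=0.871, x_land=138.663, impact vy=-4.132
  bounce: vy ← 0.56·4.132 = 2.314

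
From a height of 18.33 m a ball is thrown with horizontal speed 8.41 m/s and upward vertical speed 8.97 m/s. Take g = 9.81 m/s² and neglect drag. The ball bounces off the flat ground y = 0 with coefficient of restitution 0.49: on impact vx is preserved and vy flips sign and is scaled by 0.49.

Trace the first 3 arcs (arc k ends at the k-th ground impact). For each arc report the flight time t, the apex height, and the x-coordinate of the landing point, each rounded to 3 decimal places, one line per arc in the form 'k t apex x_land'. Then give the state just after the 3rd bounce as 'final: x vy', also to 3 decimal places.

Arc 1: start y=18.330, vy=8.970 → t=3.053, apex=22.431, x_land=25.674, impact vy=-20.978
  bounce: vy ← 0.49·20.978 = 10.279
Arc 2: start y=0.000, vy=10.279 → t=2.096, apex=5.386, x_land=43.299, impact vy=-10.279
  bounce: vy ← 0.49·10.279 = 5.037
Arc 3: start y=0.000, vy=5.037 → t=1.027, apex=1.293, x_land=51.936, impact vy=-5.037
  bounce: vy ← 0.49·5.037 = 2.468

1 3.053 22.431 25.674
2 2.096 5.386 43.299
3 1.027 1.293 51.936
final: 51.936 2.468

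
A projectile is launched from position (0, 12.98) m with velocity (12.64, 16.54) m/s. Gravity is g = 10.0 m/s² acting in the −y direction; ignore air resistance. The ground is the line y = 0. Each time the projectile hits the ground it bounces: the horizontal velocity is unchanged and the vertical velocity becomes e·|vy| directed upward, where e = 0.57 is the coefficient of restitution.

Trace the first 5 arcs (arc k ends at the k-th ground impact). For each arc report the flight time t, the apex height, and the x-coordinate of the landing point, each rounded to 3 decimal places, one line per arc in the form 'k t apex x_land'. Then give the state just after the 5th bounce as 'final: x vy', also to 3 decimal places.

Arc 1: start y=12.980, vy=16.540 → t=3.963, apex=26.659, x_land=50.093, impact vy=-23.091
  bounce: vy ← 0.57·23.091 = 13.162
Arc 2: start y=0.000, vy=13.162 → t=2.632, apex=8.661, x_land=83.365, impact vy=-13.162
  bounce: vy ← 0.57·13.162 = 7.502
Arc 3: start y=0.000, vy=7.502 → t=1.500, apex=2.814, x_land=102.331, impact vy=-7.502
  bounce: vy ← 0.57·7.502 = 4.276
Arc 4: start y=0.000, vy=4.276 → t=0.855, apex=0.914, x_land=113.141, impact vy=-4.276
  bounce: vy ← 0.57·4.276 = 2.437
Arc 5: start y=0.000, vy=2.437 → t=0.487, apex=0.297, x_land=119.303, impact vy=-2.437
  bounce: vy ← 0.57·2.437 = 1.389

1 3.963 26.659 50.093
2 2.632 8.661 83.365
3 1.500 2.814 102.331
4 0.855 0.914 113.141
5 0.487 0.297 119.303
final: 119.303 1.389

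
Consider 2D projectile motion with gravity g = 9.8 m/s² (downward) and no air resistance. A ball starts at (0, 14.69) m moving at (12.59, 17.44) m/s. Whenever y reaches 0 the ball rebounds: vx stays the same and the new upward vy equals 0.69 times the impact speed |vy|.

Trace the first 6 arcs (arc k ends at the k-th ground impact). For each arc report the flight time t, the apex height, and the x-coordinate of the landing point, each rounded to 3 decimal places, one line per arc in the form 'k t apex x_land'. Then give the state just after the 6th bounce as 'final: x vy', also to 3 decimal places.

1 4.263 30.208 53.665
2 3.426 14.382 96.804
3 2.364 6.847 126.570
4 1.631 3.260 147.108
5 1.126 1.552 161.279
6 0.777 0.739 171.058
final: 171.058 2.626

Arc 1: start y=14.690, vy=17.440 → t=4.263, apex=30.208, x_land=53.665, impact vy=-24.333
  bounce: vy ← 0.69·24.333 = 16.790
Arc 2: start y=0.000, vy=16.790 → t=3.426, apex=14.382, x_land=96.804, impact vy=-16.790
  bounce: vy ← 0.69·16.790 = 11.585
Arc 3: start y=0.000, vy=11.585 → t=2.364, apex=6.847, x_land=126.570, impact vy=-11.585
  bounce: vy ← 0.69·11.585 = 7.993
Arc 4: start y=0.000, vy=7.993 → t=1.631, apex=3.260, x_land=147.108, impact vy=-7.993
  bounce: vy ← 0.69·7.993 = 5.516
Arc 5: start y=0.000, vy=5.516 → t=1.126, apex=1.552, x_land=161.279, impact vy=-5.516
  bounce: vy ← 0.69·5.516 = 3.806
Arc 6: start y=0.000, vy=3.806 → t=0.777, apex=0.739, x_land=171.058, impact vy=-3.806
  bounce: vy ← 0.69·3.806 = 2.626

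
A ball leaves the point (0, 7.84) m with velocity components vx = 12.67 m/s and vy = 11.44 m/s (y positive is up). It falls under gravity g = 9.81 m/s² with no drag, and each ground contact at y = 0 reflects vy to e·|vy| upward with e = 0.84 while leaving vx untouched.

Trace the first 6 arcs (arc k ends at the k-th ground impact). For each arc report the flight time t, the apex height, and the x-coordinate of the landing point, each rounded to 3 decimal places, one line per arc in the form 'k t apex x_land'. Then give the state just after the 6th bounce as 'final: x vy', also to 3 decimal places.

1 2.886 14.510 36.567
2 2.890 10.239 73.178
3 2.427 7.224 103.931
4 2.039 5.097 129.763
5 1.713 3.597 151.462
6 1.439 2.538 169.690
final: 169.690 5.927

Arc 1: start y=7.840, vy=11.440 → t=2.886, apex=14.510, x_land=36.567, impact vy=-16.873
  bounce: vy ← 0.84·16.873 = 14.173
Arc 2: start y=0.000, vy=14.173 → t=2.890, apex=10.239, x_land=73.178, impact vy=-14.173
  bounce: vy ← 0.84·14.173 = 11.906
Arc 3: start y=0.000, vy=11.906 → t=2.427, apex=7.224, x_land=103.931, impact vy=-11.906
  bounce: vy ← 0.84·11.906 = 10.001
Arc 4: start y=0.000, vy=10.001 → t=2.039, apex=5.097, x_land=129.763, impact vy=-10.001
  bounce: vy ← 0.84·10.001 = 8.401
Arc 5: start y=0.000, vy=8.401 → t=1.713, apex=3.597, x_land=151.462, impact vy=-8.401
  bounce: vy ← 0.84·8.401 = 7.056
Arc 6: start y=0.000, vy=7.056 → t=1.439, apex=2.538, x_land=169.690, impact vy=-7.056
  bounce: vy ← 0.84·7.056 = 5.927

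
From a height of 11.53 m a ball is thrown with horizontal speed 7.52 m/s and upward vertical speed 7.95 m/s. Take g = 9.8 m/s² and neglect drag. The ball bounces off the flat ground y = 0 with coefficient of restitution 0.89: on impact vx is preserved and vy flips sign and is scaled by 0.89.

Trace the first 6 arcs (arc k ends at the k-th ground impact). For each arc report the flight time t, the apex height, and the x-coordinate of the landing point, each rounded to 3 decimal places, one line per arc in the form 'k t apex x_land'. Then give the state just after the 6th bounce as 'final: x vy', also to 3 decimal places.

Arc 1: start y=11.530, vy=7.950 → t=2.546, apex=14.755, x_land=19.150, impact vy=-17.006
  bounce: vy ← 0.89·17.006 = 15.135
Arc 2: start y=0.000, vy=15.135 → t=3.089, apex=11.687, x_land=42.377, impact vy=-15.135
  bounce: vy ← 0.89·15.135 = 13.470
Arc 3: start y=0.000, vy=13.470 → t=2.749, apex=9.257, x_land=63.050, impact vy=-13.470
  bounce: vy ← 0.89·13.470 = 11.988
Arc 4: start y=0.000, vy=11.988 → t=2.447, apex=7.333, x_land=81.448, impact vy=-11.988
  bounce: vy ← 0.89·11.988 = 10.670
Arc 5: start y=0.000, vy=10.670 → t=2.177, apex=5.808, x_land=97.823, impact vy=-10.670
  bounce: vy ← 0.89·10.670 = 9.496
Arc 6: start y=0.000, vy=9.496 → t=1.938, apex=4.601, x_land=112.396, impact vy=-9.496
  bounce: vy ← 0.89·9.496 = 8.451

1 2.546 14.755 19.150
2 3.089 11.687 42.377
3 2.749 9.257 63.050
4 2.447 7.333 81.448
5 2.177 5.808 97.823
6 1.938 4.601 112.396
final: 112.396 8.451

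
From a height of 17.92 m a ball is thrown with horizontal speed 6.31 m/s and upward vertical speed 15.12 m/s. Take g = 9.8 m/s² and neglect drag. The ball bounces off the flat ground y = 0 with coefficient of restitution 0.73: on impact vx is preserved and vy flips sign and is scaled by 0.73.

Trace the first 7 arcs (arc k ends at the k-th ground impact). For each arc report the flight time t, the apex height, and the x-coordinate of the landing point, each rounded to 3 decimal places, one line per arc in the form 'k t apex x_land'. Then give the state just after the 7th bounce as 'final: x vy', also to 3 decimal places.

1 4.000 29.584 25.240
2 3.587 15.765 47.877
3 2.619 8.401 64.401
4 1.912 4.477 76.465
5 1.396 2.386 85.271
6 1.019 1.271 91.699
7 0.744 0.678 96.392
final: 96.392 2.660

Arc 1: start y=17.920, vy=15.120 → t=4.000, apex=29.584, x_land=25.240, impact vy=-24.080
  bounce: vy ← 0.73·24.080 = 17.578
Arc 2: start y=0.000, vy=17.578 → t=3.587, apex=15.765, x_land=47.877, impact vy=-17.578
  bounce: vy ← 0.73·17.578 = 12.832
Arc 3: start y=0.000, vy=12.832 → t=2.619, apex=8.401, x_land=64.401, impact vy=-12.832
  bounce: vy ← 0.73·12.832 = 9.368
Arc 4: start y=0.000, vy=9.368 → t=1.912, apex=4.477, x_land=76.465, impact vy=-9.368
  bounce: vy ← 0.73·9.368 = 6.838
Arc 5: start y=0.000, vy=6.838 → t=1.396, apex=2.386, x_land=85.271, impact vy=-6.838
  bounce: vy ← 0.73·6.838 = 4.992
Arc 6: start y=0.000, vy=4.992 → t=1.019, apex=1.271, x_land=91.699, impact vy=-4.992
  bounce: vy ← 0.73·4.992 = 3.644
Arc 7: start y=0.000, vy=3.644 → t=0.744, apex=0.678, x_land=96.392, impact vy=-3.644
  bounce: vy ← 0.73·3.644 = 2.660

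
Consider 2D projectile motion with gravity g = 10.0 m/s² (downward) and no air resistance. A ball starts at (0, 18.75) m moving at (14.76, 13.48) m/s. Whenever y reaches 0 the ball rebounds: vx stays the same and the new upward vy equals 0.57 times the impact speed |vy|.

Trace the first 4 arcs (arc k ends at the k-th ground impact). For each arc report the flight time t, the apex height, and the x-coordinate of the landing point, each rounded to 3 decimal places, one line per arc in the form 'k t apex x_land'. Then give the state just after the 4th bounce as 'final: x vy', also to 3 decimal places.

1 3.707 27.836 54.722
2 2.690 9.044 94.424
3 1.533 2.938 117.053
4 0.874 0.955 129.952
final: 129.952 2.491

Arc 1: start y=18.750, vy=13.480 → t=3.707, apex=27.836, x_land=54.722, impact vy=-23.595
  bounce: vy ← 0.57·23.595 = 13.449
Arc 2: start y=0.000, vy=13.449 → t=2.690, apex=9.044, x_land=94.424, impact vy=-13.449
  bounce: vy ← 0.57·13.449 = 7.666
Arc 3: start y=0.000, vy=7.666 → t=1.533, apex=2.938, x_land=117.053, impact vy=-7.666
  bounce: vy ← 0.57·7.666 = 4.370
Arc 4: start y=0.000, vy=4.370 → t=0.874, apex=0.955, x_land=129.952, impact vy=-4.370
  bounce: vy ← 0.57·4.370 = 2.491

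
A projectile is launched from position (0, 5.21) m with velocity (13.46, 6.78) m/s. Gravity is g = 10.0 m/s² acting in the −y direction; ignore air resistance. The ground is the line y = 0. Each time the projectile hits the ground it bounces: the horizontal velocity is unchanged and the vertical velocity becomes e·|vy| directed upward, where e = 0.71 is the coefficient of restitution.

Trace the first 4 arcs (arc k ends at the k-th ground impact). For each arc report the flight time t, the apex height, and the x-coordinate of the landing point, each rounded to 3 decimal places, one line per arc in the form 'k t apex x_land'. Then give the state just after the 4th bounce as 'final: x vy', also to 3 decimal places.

1 1.903 7.508 25.620
2 1.740 3.785 49.042
3 1.235 1.908 65.672
4 0.877 0.962 77.479
final: 77.479 3.114

Arc 1: start y=5.210, vy=6.780 → t=1.903, apex=7.508, x_land=25.620, impact vy=-12.254
  bounce: vy ← 0.71·12.254 = 8.701
Arc 2: start y=0.000, vy=8.701 → t=1.740, apex=3.785, x_land=49.042, impact vy=-8.701
  bounce: vy ← 0.71·8.701 = 6.177
Arc 3: start y=0.000, vy=6.177 → t=1.235, apex=1.908, x_land=65.672, impact vy=-6.177
  bounce: vy ← 0.71·6.177 = 4.386
Arc 4: start y=0.000, vy=4.386 → t=0.877, apex=0.962, x_land=77.479, impact vy=-4.386
  bounce: vy ← 0.71·4.386 = 3.114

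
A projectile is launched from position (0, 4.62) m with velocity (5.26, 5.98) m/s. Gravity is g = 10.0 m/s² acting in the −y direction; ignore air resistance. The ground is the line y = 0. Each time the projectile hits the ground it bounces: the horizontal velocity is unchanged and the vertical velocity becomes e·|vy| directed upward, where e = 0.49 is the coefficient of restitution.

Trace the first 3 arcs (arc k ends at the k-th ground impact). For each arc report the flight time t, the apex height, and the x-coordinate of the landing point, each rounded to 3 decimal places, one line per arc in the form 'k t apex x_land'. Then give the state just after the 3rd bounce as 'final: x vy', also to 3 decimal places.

1 1.730 6.408 9.100
2 1.109 1.539 14.936
3 0.544 0.369 17.795
final: 17.795 1.332

Arc 1: start y=4.620, vy=5.980 → t=1.730, apex=6.408, x_land=9.100, impact vy=-11.321
  bounce: vy ← 0.49·11.321 = 5.547
Arc 2: start y=0.000, vy=5.547 → t=1.109, apex=1.539, x_land=14.936, impact vy=-5.547
  bounce: vy ← 0.49·5.547 = 2.718
Arc 3: start y=0.000, vy=2.718 → t=0.544, apex=0.369, x_land=17.795, impact vy=-2.718
  bounce: vy ← 0.49·2.718 = 1.332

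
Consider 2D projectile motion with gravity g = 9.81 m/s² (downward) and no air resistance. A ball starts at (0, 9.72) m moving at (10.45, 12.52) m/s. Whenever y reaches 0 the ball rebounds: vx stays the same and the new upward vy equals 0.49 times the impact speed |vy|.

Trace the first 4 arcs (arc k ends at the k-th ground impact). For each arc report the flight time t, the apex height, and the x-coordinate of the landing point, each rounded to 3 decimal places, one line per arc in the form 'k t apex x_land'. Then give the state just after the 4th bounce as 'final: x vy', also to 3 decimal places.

1 3.176 17.709 33.193
2 1.862 4.252 52.652
3 0.912 1.021 62.187
4 0.447 0.245 66.859
final: 66.859 1.075

Arc 1: start y=9.720, vy=12.520 → t=3.176, apex=17.709, x_land=33.193, impact vy=-18.640
  bounce: vy ← 0.49·18.640 = 9.134
Arc 2: start y=0.000, vy=9.134 → t=1.862, apex=4.252, x_land=52.652, impact vy=-9.134
  bounce: vy ← 0.49·9.134 = 4.476
Arc 3: start y=0.000, vy=4.476 → t=0.912, apex=1.021, x_land=62.187, impact vy=-4.476
  bounce: vy ← 0.49·4.476 = 2.193
Arc 4: start y=0.000, vy=2.193 → t=0.447, apex=0.245, x_land=66.859, impact vy=-2.193
  bounce: vy ← 0.49·2.193 = 1.075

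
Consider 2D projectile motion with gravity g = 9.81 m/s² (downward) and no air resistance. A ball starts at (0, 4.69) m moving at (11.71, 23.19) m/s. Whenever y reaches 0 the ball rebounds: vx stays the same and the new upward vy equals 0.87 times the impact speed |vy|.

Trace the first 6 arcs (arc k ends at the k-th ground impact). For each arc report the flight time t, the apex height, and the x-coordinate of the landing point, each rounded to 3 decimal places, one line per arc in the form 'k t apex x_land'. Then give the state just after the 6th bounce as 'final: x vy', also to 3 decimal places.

Arc 1: start y=4.690, vy=23.190 → t=4.922, apex=32.100, x_land=57.638, impact vy=-25.096
  bounce: vy ← 0.87·25.096 = 21.833
Arc 2: start y=0.000, vy=21.833 → t=4.451, apex=24.296, x_land=109.761, impact vy=-21.833
  bounce: vy ← 0.87·21.833 = 18.995
Arc 3: start y=0.000, vy=18.995 → t=3.873, apex=18.390, x_land=155.109, impact vy=-18.995
  bounce: vy ← 0.87·18.995 = 16.526
Arc 4: start y=0.000, vy=16.526 → t=3.369, apex=13.919, x_land=194.562, impact vy=-16.526
  bounce: vy ← 0.87·16.526 = 14.377
Arc 5: start y=0.000, vy=14.377 → t=2.931, apex=10.535, x_land=228.885, impact vy=-14.377
  bounce: vy ← 0.87·14.377 = 12.508
Arc 6: start y=0.000, vy=12.508 → t=2.550, apex=7.974, x_land=258.747, impact vy=-12.508
  bounce: vy ← 0.87·12.508 = 10.882

1 4.922 32.100 57.638
2 4.451 24.296 109.761
3 3.873 18.390 155.109
4 3.369 13.919 194.562
5 2.931 10.535 228.885
6 2.550 7.974 258.747
final: 258.747 10.882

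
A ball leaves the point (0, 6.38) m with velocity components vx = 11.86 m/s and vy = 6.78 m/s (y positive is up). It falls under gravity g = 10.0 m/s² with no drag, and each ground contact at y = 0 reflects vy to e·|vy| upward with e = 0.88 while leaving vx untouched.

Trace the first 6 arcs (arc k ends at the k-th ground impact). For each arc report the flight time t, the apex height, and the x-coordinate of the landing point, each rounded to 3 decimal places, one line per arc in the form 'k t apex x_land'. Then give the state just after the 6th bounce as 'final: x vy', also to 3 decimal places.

1 1.995 8.678 23.666
2 2.319 6.721 51.166
3 2.040 5.204 75.366
4 1.796 4.030 96.662
5 1.580 3.121 115.403
6 1.391 2.417 131.894
final: 131.894 6.118

Arc 1: start y=6.380, vy=6.780 → t=1.995, apex=8.678, x_land=23.666, impact vy=-13.175
  bounce: vy ← 0.88·13.175 = 11.594
Arc 2: start y=0.000, vy=11.594 → t=2.319, apex=6.721, x_land=51.166, impact vy=-11.594
  bounce: vy ← 0.88·11.594 = 10.202
Arc 3: start y=0.000, vy=10.202 → t=2.040, apex=5.204, x_land=75.366, impact vy=-10.202
  bounce: vy ← 0.88·10.202 = 8.978
Arc 4: start y=0.000, vy=8.978 → t=1.796, apex=4.030, x_land=96.662, impact vy=-8.978
  bounce: vy ← 0.88·8.978 = 7.901
Arc 5: start y=0.000, vy=7.901 → t=1.580, apex=3.121, x_land=115.403, impact vy=-7.901
  bounce: vy ← 0.88·7.901 = 6.953
Arc 6: start y=0.000, vy=6.953 → t=1.391, apex=2.417, x_land=131.894, impact vy=-6.953
  bounce: vy ← 0.88·6.953 = 6.118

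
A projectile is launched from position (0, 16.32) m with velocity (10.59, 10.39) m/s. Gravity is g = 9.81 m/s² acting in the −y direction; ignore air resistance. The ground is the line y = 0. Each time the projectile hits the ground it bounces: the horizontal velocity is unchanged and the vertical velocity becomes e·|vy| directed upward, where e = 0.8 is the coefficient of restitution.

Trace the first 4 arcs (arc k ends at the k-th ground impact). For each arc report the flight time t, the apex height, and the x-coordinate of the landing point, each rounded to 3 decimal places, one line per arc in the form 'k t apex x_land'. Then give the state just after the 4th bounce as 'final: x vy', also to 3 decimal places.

1 3.168 21.822 33.553
2 3.375 13.966 69.292
3 2.700 8.938 97.884
4 2.160 5.721 120.757
final: 120.757 8.475

Arc 1: start y=16.320, vy=10.390 → t=3.168, apex=21.822, x_land=33.553, impact vy=-20.692
  bounce: vy ← 0.8·20.692 = 16.553
Arc 2: start y=0.000, vy=16.553 → t=3.375, apex=13.966, x_land=69.292, impact vy=-16.553
  bounce: vy ← 0.8·16.553 = 13.243
Arc 3: start y=0.000, vy=13.243 → t=2.700, apex=8.938, x_land=97.884, impact vy=-13.243
  bounce: vy ← 0.8·13.243 = 10.594
Arc 4: start y=0.000, vy=10.594 → t=2.160, apex=5.721, x_land=120.757, impact vy=-10.594
  bounce: vy ← 0.8·10.594 = 8.475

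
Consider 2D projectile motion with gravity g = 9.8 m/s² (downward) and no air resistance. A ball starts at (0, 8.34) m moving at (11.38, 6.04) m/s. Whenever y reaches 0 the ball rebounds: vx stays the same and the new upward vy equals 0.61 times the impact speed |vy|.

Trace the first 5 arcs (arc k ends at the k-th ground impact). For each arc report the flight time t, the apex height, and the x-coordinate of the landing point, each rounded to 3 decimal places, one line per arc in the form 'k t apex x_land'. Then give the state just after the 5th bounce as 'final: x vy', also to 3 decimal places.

Arc 1: start y=8.340, vy=6.040 → t=2.059, apex=10.201, x_land=23.434, impact vy=-14.140
  bounce: vy ← 0.61·14.140 = 8.626
Arc 2: start y=0.000, vy=8.626 → t=1.760, apex=3.796, x_land=43.466, impact vy=-8.626
  bounce: vy ← 0.61·8.626 = 5.262
Arc 3: start y=0.000, vy=5.262 → t=1.074, apex=1.412, x_land=55.686, impact vy=-5.262
  bounce: vy ← 0.61·5.262 = 3.210
Arc 4: start y=0.000, vy=3.210 → t=0.655, apex=0.526, x_land=63.140, impact vy=-3.210
  bounce: vy ← 0.61·3.210 = 1.958
Arc 5: start y=0.000, vy=1.958 → t=0.400, apex=0.196, x_land=67.687, impact vy=-1.958
  bounce: vy ← 0.61·1.958 = 1.194

1 2.059 10.201 23.434
2 1.760 3.796 43.466
3 1.074 1.412 55.686
4 0.655 0.526 63.140
5 0.400 0.196 67.687
final: 67.687 1.194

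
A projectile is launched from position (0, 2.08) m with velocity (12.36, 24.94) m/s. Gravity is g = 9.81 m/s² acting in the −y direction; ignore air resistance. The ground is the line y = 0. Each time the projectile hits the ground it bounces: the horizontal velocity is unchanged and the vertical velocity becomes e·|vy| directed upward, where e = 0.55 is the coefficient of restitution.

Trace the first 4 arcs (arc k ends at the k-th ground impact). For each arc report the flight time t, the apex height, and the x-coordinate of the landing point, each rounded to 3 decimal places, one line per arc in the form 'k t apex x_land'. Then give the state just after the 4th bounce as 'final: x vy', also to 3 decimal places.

1 5.167 33.783 63.860
2 2.887 10.219 99.541
3 1.588 3.091 119.166
4 0.873 0.935 129.959
final: 129.959 2.356

Arc 1: start y=2.080, vy=24.940 → t=5.167, apex=33.783, x_land=63.860, impact vy=-25.745
  bounce: vy ← 0.55·25.745 = 14.160
Arc 2: start y=0.000, vy=14.160 → t=2.887, apex=10.219, x_land=99.541, impact vy=-14.160
  bounce: vy ← 0.55·14.160 = 7.788
Arc 3: start y=0.000, vy=7.788 → t=1.588, apex=3.091, x_land=119.166, impact vy=-7.788
  bounce: vy ← 0.55·7.788 = 4.283
Arc 4: start y=0.000, vy=4.283 → t=0.873, apex=0.935, x_land=129.959, impact vy=-4.283
  bounce: vy ← 0.55·4.283 = 2.356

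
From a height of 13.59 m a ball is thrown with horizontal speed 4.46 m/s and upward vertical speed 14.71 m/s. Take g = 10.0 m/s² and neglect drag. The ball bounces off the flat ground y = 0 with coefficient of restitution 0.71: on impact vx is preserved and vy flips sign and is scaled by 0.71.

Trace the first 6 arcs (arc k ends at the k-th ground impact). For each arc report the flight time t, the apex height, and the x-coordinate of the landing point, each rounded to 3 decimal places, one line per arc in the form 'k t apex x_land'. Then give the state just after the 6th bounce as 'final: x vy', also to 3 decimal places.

1 3.680 24.409 16.415
2 3.137 12.305 30.408
3 2.228 6.203 40.343
4 1.582 3.127 47.397
5 1.123 1.576 52.405
6 0.797 0.795 55.961
final: 55.961 2.830

Arc 1: start y=13.590, vy=14.710 → t=3.680, apex=24.409, x_land=16.415, impact vy=-22.095
  bounce: vy ← 0.71·22.095 = 15.687
Arc 2: start y=0.000, vy=15.687 → t=3.137, apex=12.305, x_land=30.408, impact vy=-15.687
  bounce: vy ← 0.71·15.687 = 11.138
Arc 3: start y=0.000, vy=11.138 → t=2.228, apex=6.203, x_land=40.343, impact vy=-11.138
  bounce: vy ← 0.71·11.138 = 7.908
Arc 4: start y=0.000, vy=7.908 → t=1.582, apex=3.127, x_land=47.397, impact vy=-7.908
  bounce: vy ← 0.71·7.908 = 5.615
Arc 5: start y=0.000, vy=5.615 → t=1.123, apex=1.576, x_land=52.405, impact vy=-5.615
  bounce: vy ← 0.71·5.615 = 3.986
Arc 6: start y=0.000, vy=3.986 → t=0.797, apex=0.795, x_land=55.961, impact vy=-3.986
  bounce: vy ← 0.71·3.986 = 2.830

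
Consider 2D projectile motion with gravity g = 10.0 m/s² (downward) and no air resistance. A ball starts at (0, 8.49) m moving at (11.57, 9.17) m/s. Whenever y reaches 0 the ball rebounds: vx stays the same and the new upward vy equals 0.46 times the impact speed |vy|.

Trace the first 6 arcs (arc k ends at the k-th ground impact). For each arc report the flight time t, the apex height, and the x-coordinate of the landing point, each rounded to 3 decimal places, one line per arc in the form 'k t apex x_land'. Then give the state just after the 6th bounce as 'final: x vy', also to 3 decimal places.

Arc 1: start y=8.490, vy=9.170 → t=2.510, apex=12.694, x_land=29.045, impact vy=-15.934
  bounce: vy ← 0.46·15.934 = 7.330
Arc 2: start y=0.000, vy=7.330 → t=1.466, apex=2.686, x_land=46.006, impact vy=-7.330
  bounce: vy ← 0.46·7.330 = 3.372
Arc 3: start y=0.000, vy=3.372 → t=0.674, apex=0.568, x_land=53.808, impact vy=-3.372
  bounce: vy ← 0.46·3.372 = 1.551
Arc 4: start y=0.000, vy=1.551 → t=0.310, apex=0.120, x_land=57.397, impact vy=-1.551
  bounce: vy ← 0.46·1.551 = 0.713
Arc 5: start y=0.000, vy=0.713 → t=0.143, apex=0.025, x_land=59.048, impact vy=-0.713
  bounce: vy ← 0.46·0.713 = 0.328
Arc 6: start y=0.000, vy=0.328 → t=0.066, apex=0.005, x_land=59.807, impact vy=-0.328
  bounce: vy ← 0.46·0.328 = 0.151

1 2.510 12.694 29.045
2 1.466 2.686 46.006
3 0.674 0.568 53.808
4 0.310 0.120 57.397
5 0.143 0.025 59.048
6 0.066 0.005 59.807
final: 59.807 0.151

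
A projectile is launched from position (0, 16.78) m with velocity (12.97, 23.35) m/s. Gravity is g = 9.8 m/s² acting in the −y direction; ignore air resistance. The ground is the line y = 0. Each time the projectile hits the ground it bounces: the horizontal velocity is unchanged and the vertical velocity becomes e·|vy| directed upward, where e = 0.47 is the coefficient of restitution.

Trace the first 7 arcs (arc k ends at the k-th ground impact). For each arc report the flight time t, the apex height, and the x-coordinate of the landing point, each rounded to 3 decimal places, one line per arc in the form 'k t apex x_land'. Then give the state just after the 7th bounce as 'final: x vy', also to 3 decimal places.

Arc 1: start y=16.780, vy=23.350 → t=5.400, apex=44.597, x_land=70.032, impact vy=-29.565
  bounce: vy ← 0.47·29.565 = 13.896
Arc 2: start y=0.000, vy=13.896 → t=2.836, apex=9.852, x_land=106.813, impact vy=-13.896
  bounce: vy ← 0.47·13.896 = 6.531
Arc 3: start y=0.000, vy=6.531 → t=1.333, apex=2.176, x_land=124.100, impact vy=-6.531
  bounce: vy ← 0.47·6.531 = 3.070
Arc 4: start y=0.000, vy=3.070 → t=0.626, apex=0.481, x_land=132.225, impact vy=-3.070
  bounce: vy ← 0.47·3.070 = 1.443
Arc 5: start y=0.000, vy=1.443 → t=0.294, apex=0.106, x_land=136.044, impact vy=-1.443
  bounce: vy ← 0.47·1.443 = 0.678
Arc 6: start y=0.000, vy=0.678 → t=0.138, apex=0.023, x_land=137.839, impact vy=-0.678
  bounce: vy ← 0.47·0.678 = 0.319
Arc 7: start y=0.000, vy=0.319 → t=0.065, apex=0.005, x_land=138.682, impact vy=-0.319
  bounce: vy ← 0.47·0.319 = 0.150

1 5.400 44.597 70.032
2 2.836 9.852 106.813
3 1.333 2.176 124.100
4 0.626 0.481 132.225
5 0.294 0.106 136.044
6 0.138 0.023 137.839
7 0.065 0.005 138.682
final: 138.682 0.150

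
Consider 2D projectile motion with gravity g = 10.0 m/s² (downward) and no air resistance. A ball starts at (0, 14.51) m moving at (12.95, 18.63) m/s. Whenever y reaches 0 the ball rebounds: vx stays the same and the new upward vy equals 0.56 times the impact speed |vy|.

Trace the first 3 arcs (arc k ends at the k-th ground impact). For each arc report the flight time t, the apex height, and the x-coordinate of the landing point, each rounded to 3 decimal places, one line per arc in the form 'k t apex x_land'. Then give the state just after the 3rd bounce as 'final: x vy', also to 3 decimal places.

Arc 1: start y=14.510, vy=18.630 → t=4.387, apex=31.864, x_land=56.817, impact vy=-25.244
  bounce: vy ← 0.56·25.244 = 14.137
Arc 2: start y=0.000, vy=14.137 → t=2.827, apex=9.993, x_land=93.432, impact vy=-14.137
  bounce: vy ← 0.56·14.137 = 7.917
Arc 3: start y=0.000, vy=7.917 → t=1.583, apex=3.134, x_land=113.936, impact vy=-7.917
  bounce: vy ← 0.56·7.917 = 4.433

1 4.387 31.864 56.817
2 2.827 9.993 93.432
3 1.583 3.134 113.936
final: 113.936 4.433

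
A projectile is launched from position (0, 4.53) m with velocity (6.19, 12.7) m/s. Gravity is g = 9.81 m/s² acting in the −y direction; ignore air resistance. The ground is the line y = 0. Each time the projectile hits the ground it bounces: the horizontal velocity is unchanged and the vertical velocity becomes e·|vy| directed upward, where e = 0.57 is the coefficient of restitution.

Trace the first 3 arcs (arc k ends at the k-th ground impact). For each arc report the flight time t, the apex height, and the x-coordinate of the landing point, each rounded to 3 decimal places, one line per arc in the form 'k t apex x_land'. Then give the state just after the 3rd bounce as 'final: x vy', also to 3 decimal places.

Arc 1: start y=4.530, vy=12.700 → t=2.907, apex=12.751, x_land=17.994, impact vy=-15.817
  bounce: vy ← 0.57·15.817 = 9.016
Arc 2: start y=0.000, vy=9.016 → t=1.838, apex=4.143, x_land=29.371, impact vy=-9.016
  bounce: vy ← 0.57·9.016 = 5.139
Arc 3: start y=0.000, vy=5.139 → t=1.048, apex=1.346, x_land=35.856, impact vy=-5.139
  bounce: vy ← 0.57·5.139 = 2.929

1 2.907 12.751 17.994
2 1.838 4.143 29.371
3 1.048 1.346 35.856
final: 35.856 2.929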